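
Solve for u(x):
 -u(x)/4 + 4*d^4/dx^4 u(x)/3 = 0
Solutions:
 u(x) = C1*exp(-3^(1/4)*x/2) + C2*exp(3^(1/4)*x/2) + C3*sin(3^(1/4)*x/2) + C4*cos(3^(1/4)*x/2)


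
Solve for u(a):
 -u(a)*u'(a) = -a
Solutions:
 u(a) = -sqrt(C1 + a^2)
 u(a) = sqrt(C1 + a^2)


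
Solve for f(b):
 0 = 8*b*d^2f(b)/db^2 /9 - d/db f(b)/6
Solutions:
 f(b) = C1 + C2*b^(19/16)


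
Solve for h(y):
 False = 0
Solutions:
 h(y) = C1 + 3*y*asin(4*y)/4 + zoo*y + 3*sqrt(1 - 16*y^2)/16


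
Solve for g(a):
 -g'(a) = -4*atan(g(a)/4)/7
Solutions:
 Integral(1/atan(_y/4), (_y, g(a))) = C1 + 4*a/7


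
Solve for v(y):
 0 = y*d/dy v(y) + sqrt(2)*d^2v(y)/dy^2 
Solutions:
 v(y) = C1 + C2*erf(2^(1/4)*y/2)


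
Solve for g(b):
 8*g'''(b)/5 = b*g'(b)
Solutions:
 g(b) = C1 + Integral(C2*airyai(5^(1/3)*b/2) + C3*airybi(5^(1/3)*b/2), b)


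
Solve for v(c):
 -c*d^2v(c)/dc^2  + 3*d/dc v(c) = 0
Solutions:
 v(c) = C1 + C2*c^4


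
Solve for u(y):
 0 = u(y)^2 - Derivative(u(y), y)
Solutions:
 u(y) = -1/(C1 + y)


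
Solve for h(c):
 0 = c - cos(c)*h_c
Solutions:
 h(c) = C1 + Integral(c/cos(c), c)


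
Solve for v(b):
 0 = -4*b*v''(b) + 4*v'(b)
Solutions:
 v(b) = C1 + C2*b^2


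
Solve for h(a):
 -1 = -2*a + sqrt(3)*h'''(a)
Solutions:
 h(a) = C1 + C2*a + C3*a^2 + sqrt(3)*a^4/36 - sqrt(3)*a^3/18


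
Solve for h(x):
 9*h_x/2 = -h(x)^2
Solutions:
 h(x) = 9/(C1 + 2*x)


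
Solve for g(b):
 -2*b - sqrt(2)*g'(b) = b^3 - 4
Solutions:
 g(b) = C1 - sqrt(2)*b^4/8 - sqrt(2)*b^2/2 + 2*sqrt(2)*b


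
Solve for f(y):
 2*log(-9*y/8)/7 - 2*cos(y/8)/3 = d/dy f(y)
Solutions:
 f(y) = C1 + 2*y*log(-y)/7 - 6*y*log(2)/7 - 2*y/7 + 4*y*log(3)/7 - 16*sin(y/8)/3


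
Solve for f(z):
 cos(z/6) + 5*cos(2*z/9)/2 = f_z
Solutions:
 f(z) = C1 + 6*sin(z/6) + 45*sin(2*z/9)/4


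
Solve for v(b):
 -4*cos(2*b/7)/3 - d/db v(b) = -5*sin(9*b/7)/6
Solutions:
 v(b) = C1 - 14*sin(2*b/7)/3 - 35*cos(9*b/7)/54


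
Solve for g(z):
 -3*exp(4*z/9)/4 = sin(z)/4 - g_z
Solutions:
 g(z) = C1 + 27*exp(4*z/9)/16 - cos(z)/4


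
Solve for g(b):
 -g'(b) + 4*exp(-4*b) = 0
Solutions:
 g(b) = C1 - exp(-4*b)


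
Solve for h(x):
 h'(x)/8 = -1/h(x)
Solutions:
 h(x) = -sqrt(C1 - 16*x)
 h(x) = sqrt(C1 - 16*x)


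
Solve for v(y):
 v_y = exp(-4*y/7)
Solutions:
 v(y) = C1 - 7*exp(-4*y/7)/4


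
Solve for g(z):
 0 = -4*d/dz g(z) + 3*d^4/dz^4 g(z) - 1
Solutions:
 g(z) = C1 + C4*exp(6^(2/3)*z/3) - z/4 + (C2*sin(2^(2/3)*3^(1/6)*z/2) + C3*cos(2^(2/3)*3^(1/6)*z/2))*exp(-6^(2/3)*z/6)


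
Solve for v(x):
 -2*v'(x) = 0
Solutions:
 v(x) = C1


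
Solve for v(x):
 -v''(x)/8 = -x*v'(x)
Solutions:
 v(x) = C1 + C2*erfi(2*x)


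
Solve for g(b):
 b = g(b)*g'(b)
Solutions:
 g(b) = -sqrt(C1 + b^2)
 g(b) = sqrt(C1 + b^2)


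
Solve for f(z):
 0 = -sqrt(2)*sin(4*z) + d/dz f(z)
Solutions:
 f(z) = C1 - sqrt(2)*cos(4*z)/4


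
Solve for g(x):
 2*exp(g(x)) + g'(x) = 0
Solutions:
 g(x) = log(1/(C1 + 2*x))


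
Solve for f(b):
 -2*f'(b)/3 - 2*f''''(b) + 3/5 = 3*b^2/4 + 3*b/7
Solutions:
 f(b) = C1 + C4*exp(-3^(2/3)*b/3) - 3*b^3/8 - 9*b^2/28 + 9*b/10 + (C2*sin(3^(1/6)*b/2) + C3*cos(3^(1/6)*b/2))*exp(3^(2/3)*b/6)


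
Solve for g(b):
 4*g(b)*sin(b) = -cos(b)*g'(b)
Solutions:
 g(b) = C1*cos(b)^4


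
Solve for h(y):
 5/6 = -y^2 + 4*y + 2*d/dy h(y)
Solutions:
 h(y) = C1 + y^3/6 - y^2 + 5*y/12


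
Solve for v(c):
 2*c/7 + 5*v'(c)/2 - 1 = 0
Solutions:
 v(c) = C1 - 2*c^2/35 + 2*c/5


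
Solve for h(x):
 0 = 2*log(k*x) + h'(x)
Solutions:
 h(x) = C1 - 2*x*log(k*x) + 2*x


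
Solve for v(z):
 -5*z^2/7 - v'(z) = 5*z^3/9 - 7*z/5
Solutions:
 v(z) = C1 - 5*z^4/36 - 5*z^3/21 + 7*z^2/10


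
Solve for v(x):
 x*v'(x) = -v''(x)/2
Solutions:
 v(x) = C1 + C2*erf(x)


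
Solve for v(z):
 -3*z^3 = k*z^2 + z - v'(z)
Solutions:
 v(z) = C1 + k*z^3/3 + 3*z^4/4 + z^2/2


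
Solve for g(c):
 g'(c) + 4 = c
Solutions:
 g(c) = C1 + c^2/2 - 4*c


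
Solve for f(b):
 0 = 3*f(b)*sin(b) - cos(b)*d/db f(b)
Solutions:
 f(b) = C1/cos(b)^3


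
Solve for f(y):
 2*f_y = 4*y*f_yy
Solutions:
 f(y) = C1 + C2*y^(3/2)


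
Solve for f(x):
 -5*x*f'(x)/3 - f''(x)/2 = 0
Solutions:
 f(x) = C1 + C2*erf(sqrt(15)*x/3)


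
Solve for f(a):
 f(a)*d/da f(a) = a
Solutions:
 f(a) = -sqrt(C1 + a^2)
 f(a) = sqrt(C1 + a^2)


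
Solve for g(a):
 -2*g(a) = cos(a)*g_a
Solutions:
 g(a) = C1*(sin(a) - 1)/(sin(a) + 1)


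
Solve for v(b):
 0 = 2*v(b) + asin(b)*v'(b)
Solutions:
 v(b) = C1*exp(-2*Integral(1/asin(b), b))


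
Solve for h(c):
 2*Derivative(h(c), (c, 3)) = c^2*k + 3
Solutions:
 h(c) = C1 + C2*c + C3*c^2 + c^5*k/120 + c^3/4


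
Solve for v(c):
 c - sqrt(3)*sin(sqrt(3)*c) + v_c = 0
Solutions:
 v(c) = C1 - c^2/2 - cos(sqrt(3)*c)


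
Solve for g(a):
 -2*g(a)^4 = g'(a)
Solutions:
 g(a) = (-3^(2/3) - 3*3^(1/6)*I)*(1/(C1 + 2*a))^(1/3)/6
 g(a) = (-3^(2/3) + 3*3^(1/6)*I)*(1/(C1 + 2*a))^(1/3)/6
 g(a) = (1/(C1 + 6*a))^(1/3)


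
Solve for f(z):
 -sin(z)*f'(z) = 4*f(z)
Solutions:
 f(z) = C1*(cos(z)^2 + 2*cos(z) + 1)/(cos(z)^2 - 2*cos(z) + 1)


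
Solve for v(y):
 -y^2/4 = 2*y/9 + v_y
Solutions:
 v(y) = C1 - y^3/12 - y^2/9


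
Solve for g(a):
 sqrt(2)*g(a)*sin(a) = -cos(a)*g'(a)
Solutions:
 g(a) = C1*cos(a)^(sqrt(2))


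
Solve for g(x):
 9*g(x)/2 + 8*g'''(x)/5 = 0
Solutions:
 g(x) = C3*exp(x*(-2^(2/3)*45^(1/3) + 3*5^(1/3)*6^(2/3))/16)*sin(3*2^(2/3)*3^(1/6)*5^(1/3)*x/8) + C4*exp(x*(-2^(2/3)*45^(1/3) + 3*5^(1/3)*6^(2/3))/16)*cos(3*2^(2/3)*3^(1/6)*5^(1/3)*x/8) + C5*exp(-x*(2^(2/3)*45^(1/3) + 3*5^(1/3)*6^(2/3))/16) + (C1*sin(3*2^(2/3)*3^(1/6)*5^(1/3)*x/8) + C2*cos(3*2^(2/3)*3^(1/6)*5^(1/3)*x/8))*exp(2^(2/3)*45^(1/3)*x/8)


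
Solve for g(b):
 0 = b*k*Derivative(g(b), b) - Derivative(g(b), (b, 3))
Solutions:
 g(b) = C1 + Integral(C2*airyai(b*k^(1/3)) + C3*airybi(b*k^(1/3)), b)


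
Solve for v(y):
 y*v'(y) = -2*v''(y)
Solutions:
 v(y) = C1 + C2*erf(y/2)


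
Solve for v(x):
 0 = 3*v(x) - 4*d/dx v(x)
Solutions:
 v(x) = C1*exp(3*x/4)


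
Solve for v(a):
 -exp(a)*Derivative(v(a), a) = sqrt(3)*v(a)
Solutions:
 v(a) = C1*exp(sqrt(3)*exp(-a))


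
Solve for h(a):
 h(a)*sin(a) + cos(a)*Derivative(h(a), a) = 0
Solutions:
 h(a) = C1*cos(a)


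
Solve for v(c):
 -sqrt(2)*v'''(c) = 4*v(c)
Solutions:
 v(c) = C3*exp(-sqrt(2)*c) + (C1*sin(sqrt(6)*c/2) + C2*cos(sqrt(6)*c/2))*exp(sqrt(2)*c/2)


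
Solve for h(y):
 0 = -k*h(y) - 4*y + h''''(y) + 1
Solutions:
 h(y) = C1*exp(-k^(1/4)*y) + C2*exp(k^(1/4)*y) + C3*exp(-I*k^(1/4)*y) + C4*exp(I*k^(1/4)*y) - 4*y/k + 1/k


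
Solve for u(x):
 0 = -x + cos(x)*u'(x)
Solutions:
 u(x) = C1 + Integral(x/cos(x), x)


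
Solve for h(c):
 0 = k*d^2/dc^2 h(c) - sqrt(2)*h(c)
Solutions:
 h(c) = C1*exp(-2^(1/4)*c*sqrt(1/k)) + C2*exp(2^(1/4)*c*sqrt(1/k))


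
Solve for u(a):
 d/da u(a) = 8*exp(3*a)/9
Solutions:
 u(a) = C1 + 8*exp(3*a)/27


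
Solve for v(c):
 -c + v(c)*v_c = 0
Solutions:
 v(c) = -sqrt(C1 + c^2)
 v(c) = sqrt(C1 + c^2)


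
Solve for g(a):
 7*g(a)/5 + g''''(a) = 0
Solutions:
 g(a) = (C1*sin(sqrt(2)*5^(3/4)*7^(1/4)*a/10) + C2*cos(sqrt(2)*5^(3/4)*7^(1/4)*a/10))*exp(-sqrt(2)*5^(3/4)*7^(1/4)*a/10) + (C3*sin(sqrt(2)*5^(3/4)*7^(1/4)*a/10) + C4*cos(sqrt(2)*5^(3/4)*7^(1/4)*a/10))*exp(sqrt(2)*5^(3/4)*7^(1/4)*a/10)


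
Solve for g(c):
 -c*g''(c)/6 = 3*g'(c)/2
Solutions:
 g(c) = C1 + C2/c^8


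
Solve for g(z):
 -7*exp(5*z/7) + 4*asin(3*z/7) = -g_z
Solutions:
 g(z) = C1 - 4*z*asin(3*z/7) - 4*sqrt(49 - 9*z^2)/3 + 49*exp(5*z/7)/5


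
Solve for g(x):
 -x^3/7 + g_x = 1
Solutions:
 g(x) = C1 + x^4/28 + x


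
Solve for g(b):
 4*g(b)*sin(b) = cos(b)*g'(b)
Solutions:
 g(b) = C1/cos(b)^4


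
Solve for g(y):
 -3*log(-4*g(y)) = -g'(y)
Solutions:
 -Integral(1/(log(-_y) + 2*log(2)), (_y, g(y)))/3 = C1 - y


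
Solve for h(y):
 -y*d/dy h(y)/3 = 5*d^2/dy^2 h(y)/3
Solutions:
 h(y) = C1 + C2*erf(sqrt(10)*y/10)


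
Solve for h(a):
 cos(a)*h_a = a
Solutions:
 h(a) = C1 + Integral(a/cos(a), a)


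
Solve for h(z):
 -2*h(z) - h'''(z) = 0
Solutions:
 h(z) = C3*exp(-2^(1/3)*z) + (C1*sin(2^(1/3)*sqrt(3)*z/2) + C2*cos(2^(1/3)*sqrt(3)*z/2))*exp(2^(1/3)*z/2)


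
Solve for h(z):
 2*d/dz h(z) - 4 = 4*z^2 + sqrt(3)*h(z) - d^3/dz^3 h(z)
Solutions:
 h(z) = C1*exp(-2^(1/3)*sqrt(3)*z*(-4/(9 + sqrt(113))^(1/3) + 2^(1/3)*(9 + sqrt(113))^(1/3))/12)*sin(2^(1/3)*z*((9 + sqrt(113))^(-1/3) + 2^(1/3)*(9 + sqrt(113))^(1/3)/4)) + C2*exp(-2^(1/3)*sqrt(3)*z*(-4/(9 + sqrt(113))^(1/3) + 2^(1/3)*(9 + sqrt(113))^(1/3))/12)*cos(2^(1/3)*z*((9 + sqrt(113))^(-1/3) + 2^(1/3)*(9 + sqrt(113))^(1/3)/4)) + C3*exp(2^(1/3)*sqrt(3)*z*(-4/(9 + sqrt(113))^(1/3) + 2^(1/3)*(9 + sqrt(113))^(1/3))/6) - 4*sqrt(3)*z^2/3 - 16*z/3 - 44*sqrt(3)/9


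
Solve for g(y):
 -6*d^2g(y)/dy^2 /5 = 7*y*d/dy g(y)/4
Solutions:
 g(y) = C1 + C2*erf(sqrt(105)*y/12)


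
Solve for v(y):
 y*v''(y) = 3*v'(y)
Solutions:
 v(y) = C1 + C2*y^4


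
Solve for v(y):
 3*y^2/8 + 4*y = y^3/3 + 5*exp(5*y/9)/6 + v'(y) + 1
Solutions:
 v(y) = C1 - y^4/12 + y^3/8 + 2*y^2 - y - 3*exp(5*y/9)/2


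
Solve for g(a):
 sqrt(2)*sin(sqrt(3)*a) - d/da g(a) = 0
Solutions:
 g(a) = C1 - sqrt(6)*cos(sqrt(3)*a)/3


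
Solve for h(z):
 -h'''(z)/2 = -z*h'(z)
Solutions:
 h(z) = C1 + Integral(C2*airyai(2^(1/3)*z) + C3*airybi(2^(1/3)*z), z)


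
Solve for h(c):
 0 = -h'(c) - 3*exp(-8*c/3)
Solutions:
 h(c) = C1 + 9*exp(-8*c/3)/8


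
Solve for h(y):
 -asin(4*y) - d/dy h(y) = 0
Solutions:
 h(y) = C1 - y*asin(4*y) - sqrt(1 - 16*y^2)/4


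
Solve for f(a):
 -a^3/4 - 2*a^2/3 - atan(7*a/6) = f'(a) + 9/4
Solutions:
 f(a) = C1 - a^4/16 - 2*a^3/9 - a*atan(7*a/6) - 9*a/4 + 3*log(49*a^2 + 36)/7


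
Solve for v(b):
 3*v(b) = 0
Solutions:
 v(b) = 0


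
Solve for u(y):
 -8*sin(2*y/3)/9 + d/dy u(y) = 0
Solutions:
 u(y) = C1 - 4*cos(2*y/3)/3


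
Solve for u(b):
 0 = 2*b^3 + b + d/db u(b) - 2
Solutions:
 u(b) = C1 - b^4/2 - b^2/2 + 2*b


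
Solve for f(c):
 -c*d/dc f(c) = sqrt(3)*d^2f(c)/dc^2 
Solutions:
 f(c) = C1 + C2*erf(sqrt(2)*3^(3/4)*c/6)


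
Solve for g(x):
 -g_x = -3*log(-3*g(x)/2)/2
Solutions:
 -2*Integral(1/(log(-_y) - log(2) + log(3)), (_y, g(x)))/3 = C1 - x


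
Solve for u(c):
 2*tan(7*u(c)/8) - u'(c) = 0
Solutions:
 u(c) = -8*asin(C1*exp(7*c/4))/7 + 8*pi/7
 u(c) = 8*asin(C1*exp(7*c/4))/7


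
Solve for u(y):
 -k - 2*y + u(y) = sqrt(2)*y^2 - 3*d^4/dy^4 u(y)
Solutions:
 u(y) = k + sqrt(2)*y^2 + 2*y + (C1*sin(sqrt(2)*3^(3/4)*y/6) + C2*cos(sqrt(2)*3^(3/4)*y/6))*exp(-sqrt(2)*3^(3/4)*y/6) + (C3*sin(sqrt(2)*3^(3/4)*y/6) + C4*cos(sqrt(2)*3^(3/4)*y/6))*exp(sqrt(2)*3^(3/4)*y/6)


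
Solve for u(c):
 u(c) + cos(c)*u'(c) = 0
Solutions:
 u(c) = C1*sqrt(sin(c) - 1)/sqrt(sin(c) + 1)


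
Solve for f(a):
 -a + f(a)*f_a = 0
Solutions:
 f(a) = -sqrt(C1 + a^2)
 f(a) = sqrt(C1 + a^2)


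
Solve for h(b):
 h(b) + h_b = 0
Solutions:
 h(b) = C1*exp(-b)


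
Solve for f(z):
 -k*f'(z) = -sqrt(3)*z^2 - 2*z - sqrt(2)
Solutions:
 f(z) = C1 + sqrt(3)*z^3/(3*k) + z^2/k + sqrt(2)*z/k


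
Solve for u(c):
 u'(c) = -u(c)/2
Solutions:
 u(c) = C1*exp(-c/2)


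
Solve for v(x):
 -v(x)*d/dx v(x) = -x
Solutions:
 v(x) = -sqrt(C1 + x^2)
 v(x) = sqrt(C1 + x^2)


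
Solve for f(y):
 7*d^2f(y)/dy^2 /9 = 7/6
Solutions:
 f(y) = C1 + C2*y + 3*y^2/4


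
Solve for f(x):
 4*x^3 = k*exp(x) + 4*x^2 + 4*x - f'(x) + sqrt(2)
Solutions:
 f(x) = C1 + k*exp(x) - x^4 + 4*x^3/3 + 2*x^2 + sqrt(2)*x


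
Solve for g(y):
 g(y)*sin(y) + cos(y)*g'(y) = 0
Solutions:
 g(y) = C1*cos(y)


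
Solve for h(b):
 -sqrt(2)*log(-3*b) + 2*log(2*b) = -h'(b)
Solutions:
 h(b) = C1 - b*(2 - sqrt(2))*log(b) + b*(-sqrt(2) - 2*log(2) + sqrt(2)*log(3) + 2 + sqrt(2)*I*pi)


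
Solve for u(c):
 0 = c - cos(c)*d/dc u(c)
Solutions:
 u(c) = C1 + Integral(c/cos(c), c)


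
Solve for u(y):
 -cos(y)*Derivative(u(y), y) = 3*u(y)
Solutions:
 u(y) = C1*(sin(y) - 1)^(3/2)/(sin(y) + 1)^(3/2)


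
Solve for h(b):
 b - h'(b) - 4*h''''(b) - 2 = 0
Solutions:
 h(b) = C1 + C4*exp(-2^(1/3)*b/2) + b^2/2 - 2*b + (C2*sin(2^(1/3)*sqrt(3)*b/4) + C3*cos(2^(1/3)*sqrt(3)*b/4))*exp(2^(1/3)*b/4)


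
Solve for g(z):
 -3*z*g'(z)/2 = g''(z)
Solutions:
 g(z) = C1 + C2*erf(sqrt(3)*z/2)


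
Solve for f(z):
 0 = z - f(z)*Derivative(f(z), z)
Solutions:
 f(z) = -sqrt(C1 + z^2)
 f(z) = sqrt(C1 + z^2)


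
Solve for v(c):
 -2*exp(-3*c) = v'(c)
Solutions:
 v(c) = C1 + 2*exp(-3*c)/3


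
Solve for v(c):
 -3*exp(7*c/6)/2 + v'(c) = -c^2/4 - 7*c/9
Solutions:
 v(c) = C1 - c^3/12 - 7*c^2/18 + 9*exp(7*c/6)/7


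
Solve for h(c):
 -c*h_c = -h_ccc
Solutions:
 h(c) = C1 + Integral(C2*airyai(c) + C3*airybi(c), c)


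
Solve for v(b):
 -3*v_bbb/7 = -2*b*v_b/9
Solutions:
 v(b) = C1 + Integral(C2*airyai(14^(1/3)*b/3) + C3*airybi(14^(1/3)*b/3), b)


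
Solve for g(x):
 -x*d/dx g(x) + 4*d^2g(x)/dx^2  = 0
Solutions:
 g(x) = C1 + C2*erfi(sqrt(2)*x/4)


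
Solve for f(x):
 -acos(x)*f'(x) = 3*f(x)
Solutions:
 f(x) = C1*exp(-3*Integral(1/acos(x), x))


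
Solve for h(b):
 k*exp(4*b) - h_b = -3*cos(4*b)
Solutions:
 h(b) = C1 + k*exp(4*b)/4 + 3*sin(4*b)/4


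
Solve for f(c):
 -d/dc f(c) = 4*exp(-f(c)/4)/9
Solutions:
 f(c) = 4*log(C1 - c/9)


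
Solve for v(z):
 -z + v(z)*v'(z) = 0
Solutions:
 v(z) = -sqrt(C1 + z^2)
 v(z) = sqrt(C1 + z^2)


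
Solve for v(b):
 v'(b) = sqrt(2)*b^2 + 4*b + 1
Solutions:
 v(b) = C1 + sqrt(2)*b^3/3 + 2*b^2 + b


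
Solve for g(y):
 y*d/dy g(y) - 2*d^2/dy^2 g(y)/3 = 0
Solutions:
 g(y) = C1 + C2*erfi(sqrt(3)*y/2)


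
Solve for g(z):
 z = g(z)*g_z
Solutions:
 g(z) = -sqrt(C1 + z^2)
 g(z) = sqrt(C1 + z^2)


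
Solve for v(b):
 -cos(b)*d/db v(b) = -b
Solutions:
 v(b) = C1 + Integral(b/cos(b), b)


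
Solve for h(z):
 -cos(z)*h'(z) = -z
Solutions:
 h(z) = C1 + Integral(z/cos(z), z)


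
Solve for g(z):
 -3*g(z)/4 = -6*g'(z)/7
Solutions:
 g(z) = C1*exp(7*z/8)


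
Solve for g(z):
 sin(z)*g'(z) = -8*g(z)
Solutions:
 g(z) = C1*(cos(z)^4 + 4*cos(z)^3 + 6*cos(z)^2 + 4*cos(z) + 1)/(cos(z)^4 - 4*cos(z)^3 + 6*cos(z)^2 - 4*cos(z) + 1)


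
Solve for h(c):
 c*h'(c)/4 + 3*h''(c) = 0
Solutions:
 h(c) = C1 + C2*erf(sqrt(6)*c/12)


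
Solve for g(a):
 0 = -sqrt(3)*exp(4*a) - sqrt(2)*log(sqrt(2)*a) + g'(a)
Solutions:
 g(a) = C1 + sqrt(2)*a*log(a) + sqrt(2)*a*(-1 + log(2)/2) + sqrt(3)*exp(4*a)/4


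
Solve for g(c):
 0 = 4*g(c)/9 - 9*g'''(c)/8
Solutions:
 g(c) = C3*exp(2*6^(2/3)*c/9) + (C1*sin(2^(2/3)*3^(1/6)*c/3) + C2*cos(2^(2/3)*3^(1/6)*c/3))*exp(-6^(2/3)*c/9)


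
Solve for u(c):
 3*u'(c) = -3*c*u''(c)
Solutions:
 u(c) = C1 + C2*log(c)


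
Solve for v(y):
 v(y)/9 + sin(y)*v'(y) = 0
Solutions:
 v(y) = C1*(cos(y) + 1)^(1/18)/(cos(y) - 1)^(1/18)


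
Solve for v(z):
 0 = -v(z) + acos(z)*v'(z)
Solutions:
 v(z) = C1*exp(Integral(1/acos(z), z))


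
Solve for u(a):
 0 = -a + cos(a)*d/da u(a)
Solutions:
 u(a) = C1 + Integral(a/cos(a), a)


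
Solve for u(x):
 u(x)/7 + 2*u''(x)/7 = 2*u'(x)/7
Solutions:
 u(x) = (C1*sin(x/2) + C2*cos(x/2))*exp(x/2)


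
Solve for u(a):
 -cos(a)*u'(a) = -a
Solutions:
 u(a) = C1 + Integral(a/cos(a), a)


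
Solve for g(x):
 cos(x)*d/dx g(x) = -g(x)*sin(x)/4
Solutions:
 g(x) = C1*cos(x)^(1/4)


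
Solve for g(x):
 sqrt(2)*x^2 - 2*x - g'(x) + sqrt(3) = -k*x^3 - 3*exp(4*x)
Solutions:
 g(x) = C1 + k*x^4/4 + sqrt(2)*x^3/3 - x^2 + sqrt(3)*x + 3*exp(4*x)/4


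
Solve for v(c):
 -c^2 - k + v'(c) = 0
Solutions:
 v(c) = C1 + c^3/3 + c*k


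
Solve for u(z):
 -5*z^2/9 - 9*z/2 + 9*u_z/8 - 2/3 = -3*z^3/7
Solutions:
 u(z) = C1 - 2*z^4/21 + 40*z^3/243 + 2*z^2 + 16*z/27


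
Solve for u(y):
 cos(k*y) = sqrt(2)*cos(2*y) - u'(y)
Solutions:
 u(y) = C1 + sqrt(2)*sin(2*y)/2 - sin(k*y)/k


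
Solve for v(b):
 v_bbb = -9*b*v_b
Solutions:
 v(b) = C1 + Integral(C2*airyai(-3^(2/3)*b) + C3*airybi(-3^(2/3)*b), b)


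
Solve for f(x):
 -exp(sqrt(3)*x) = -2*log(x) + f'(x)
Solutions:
 f(x) = C1 + 2*x*log(x) - 2*x - sqrt(3)*exp(sqrt(3)*x)/3


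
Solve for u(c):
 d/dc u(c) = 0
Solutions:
 u(c) = C1


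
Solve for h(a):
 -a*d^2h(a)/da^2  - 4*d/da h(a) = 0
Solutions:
 h(a) = C1 + C2/a^3


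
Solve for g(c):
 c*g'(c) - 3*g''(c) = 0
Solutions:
 g(c) = C1 + C2*erfi(sqrt(6)*c/6)


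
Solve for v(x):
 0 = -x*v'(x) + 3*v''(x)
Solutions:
 v(x) = C1 + C2*erfi(sqrt(6)*x/6)


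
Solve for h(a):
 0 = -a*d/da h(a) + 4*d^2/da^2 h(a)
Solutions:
 h(a) = C1 + C2*erfi(sqrt(2)*a/4)


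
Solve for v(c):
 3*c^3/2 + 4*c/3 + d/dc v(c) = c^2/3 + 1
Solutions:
 v(c) = C1 - 3*c^4/8 + c^3/9 - 2*c^2/3 + c


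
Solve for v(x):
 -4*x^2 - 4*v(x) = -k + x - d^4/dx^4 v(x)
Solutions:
 v(x) = C1*exp(-sqrt(2)*x) + C2*exp(sqrt(2)*x) + C3*sin(sqrt(2)*x) + C4*cos(sqrt(2)*x) + k/4 - x^2 - x/4


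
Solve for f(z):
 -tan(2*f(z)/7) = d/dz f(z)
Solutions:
 f(z) = -7*asin(C1*exp(-2*z/7))/2 + 7*pi/2
 f(z) = 7*asin(C1*exp(-2*z/7))/2


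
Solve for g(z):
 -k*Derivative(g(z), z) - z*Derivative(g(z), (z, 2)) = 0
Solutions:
 g(z) = C1 + z^(1 - re(k))*(C2*sin(log(z)*Abs(im(k))) + C3*cos(log(z)*im(k)))


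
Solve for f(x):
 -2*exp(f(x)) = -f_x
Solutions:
 f(x) = log(-1/(C1 + 2*x))


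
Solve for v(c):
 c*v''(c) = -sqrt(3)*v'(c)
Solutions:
 v(c) = C1 + C2*c^(1 - sqrt(3))


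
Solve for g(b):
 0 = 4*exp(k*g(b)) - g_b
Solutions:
 g(b) = Piecewise((log(-1/(C1*k + 4*b*k))/k, Ne(k, 0)), (nan, True))
 g(b) = Piecewise((C1 + 4*b, Eq(k, 0)), (nan, True))


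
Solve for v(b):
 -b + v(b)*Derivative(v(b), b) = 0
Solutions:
 v(b) = -sqrt(C1 + b^2)
 v(b) = sqrt(C1 + b^2)


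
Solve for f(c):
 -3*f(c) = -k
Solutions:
 f(c) = k/3


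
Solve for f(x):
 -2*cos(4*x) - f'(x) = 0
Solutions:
 f(x) = C1 - sin(4*x)/2


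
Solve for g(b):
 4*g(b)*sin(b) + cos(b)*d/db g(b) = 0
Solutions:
 g(b) = C1*cos(b)^4


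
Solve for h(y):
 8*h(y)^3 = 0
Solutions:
 h(y) = 0


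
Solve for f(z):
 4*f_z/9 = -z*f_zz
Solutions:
 f(z) = C1 + C2*z^(5/9)


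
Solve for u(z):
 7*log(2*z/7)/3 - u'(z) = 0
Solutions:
 u(z) = C1 + 7*z*log(z)/3 - 7*z*log(7)/3 - 7*z/3 + 7*z*log(2)/3


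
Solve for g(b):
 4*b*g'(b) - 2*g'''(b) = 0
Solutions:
 g(b) = C1 + Integral(C2*airyai(2^(1/3)*b) + C3*airybi(2^(1/3)*b), b)


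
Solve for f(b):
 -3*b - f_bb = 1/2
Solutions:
 f(b) = C1 + C2*b - b^3/2 - b^2/4


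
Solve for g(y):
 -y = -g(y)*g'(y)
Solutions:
 g(y) = -sqrt(C1 + y^2)
 g(y) = sqrt(C1 + y^2)


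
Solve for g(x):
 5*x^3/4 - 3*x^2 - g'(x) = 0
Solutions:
 g(x) = C1 + 5*x^4/16 - x^3


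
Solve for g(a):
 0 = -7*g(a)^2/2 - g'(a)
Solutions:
 g(a) = 2/(C1 + 7*a)


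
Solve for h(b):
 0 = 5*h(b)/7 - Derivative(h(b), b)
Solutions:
 h(b) = C1*exp(5*b/7)


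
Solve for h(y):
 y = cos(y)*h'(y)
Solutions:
 h(y) = C1 + Integral(y/cos(y), y)


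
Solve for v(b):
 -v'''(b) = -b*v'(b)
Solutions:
 v(b) = C1 + Integral(C2*airyai(b) + C3*airybi(b), b)


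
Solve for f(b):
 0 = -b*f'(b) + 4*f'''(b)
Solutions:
 f(b) = C1 + Integral(C2*airyai(2^(1/3)*b/2) + C3*airybi(2^(1/3)*b/2), b)


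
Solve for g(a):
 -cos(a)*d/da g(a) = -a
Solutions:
 g(a) = C1 + Integral(a/cos(a), a)


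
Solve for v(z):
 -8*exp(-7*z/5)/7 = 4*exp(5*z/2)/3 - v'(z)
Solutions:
 v(z) = C1 + 8*exp(5*z/2)/15 - 40*exp(-7*z/5)/49


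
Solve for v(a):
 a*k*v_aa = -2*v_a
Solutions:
 v(a) = C1 + a^(((re(k) - 2)*re(k) + im(k)^2)/(re(k)^2 + im(k)^2))*(C2*sin(2*log(a)*Abs(im(k))/(re(k)^2 + im(k)^2)) + C3*cos(2*log(a)*im(k)/(re(k)^2 + im(k)^2)))


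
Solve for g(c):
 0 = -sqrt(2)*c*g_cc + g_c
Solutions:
 g(c) = C1 + C2*c^(sqrt(2)/2 + 1)


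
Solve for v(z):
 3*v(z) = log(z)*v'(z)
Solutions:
 v(z) = C1*exp(3*li(z))


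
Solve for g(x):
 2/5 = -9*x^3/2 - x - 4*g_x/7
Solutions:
 g(x) = C1 - 63*x^4/32 - 7*x^2/8 - 7*x/10


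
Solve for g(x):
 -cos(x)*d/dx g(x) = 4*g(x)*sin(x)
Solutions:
 g(x) = C1*cos(x)^4


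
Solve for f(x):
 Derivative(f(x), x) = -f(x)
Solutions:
 f(x) = C1*exp(-x)


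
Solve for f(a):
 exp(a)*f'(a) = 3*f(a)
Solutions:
 f(a) = C1*exp(-3*exp(-a))


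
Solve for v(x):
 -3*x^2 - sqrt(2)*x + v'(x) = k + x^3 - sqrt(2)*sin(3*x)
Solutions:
 v(x) = C1 + k*x + x^4/4 + x^3 + sqrt(2)*x^2/2 + sqrt(2)*cos(3*x)/3


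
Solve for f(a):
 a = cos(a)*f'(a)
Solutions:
 f(a) = C1 + Integral(a/cos(a), a)


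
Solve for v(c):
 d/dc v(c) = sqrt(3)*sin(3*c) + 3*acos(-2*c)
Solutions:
 v(c) = C1 + 3*c*acos(-2*c) + 3*sqrt(1 - 4*c^2)/2 - sqrt(3)*cos(3*c)/3


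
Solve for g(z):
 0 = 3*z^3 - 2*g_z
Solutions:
 g(z) = C1 + 3*z^4/8


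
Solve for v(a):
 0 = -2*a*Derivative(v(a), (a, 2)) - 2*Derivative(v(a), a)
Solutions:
 v(a) = C1 + C2*log(a)


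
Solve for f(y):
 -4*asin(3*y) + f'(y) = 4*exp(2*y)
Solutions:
 f(y) = C1 + 4*y*asin(3*y) + 4*sqrt(1 - 9*y^2)/3 + 2*exp(2*y)


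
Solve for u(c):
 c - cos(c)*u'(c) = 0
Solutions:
 u(c) = C1 + Integral(c/cos(c), c)


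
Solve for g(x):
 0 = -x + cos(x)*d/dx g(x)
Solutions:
 g(x) = C1 + Integral(x/cos(x), x)


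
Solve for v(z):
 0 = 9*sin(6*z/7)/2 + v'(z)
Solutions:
 v(z) = C1 + 21*cos(6*z/7)/4


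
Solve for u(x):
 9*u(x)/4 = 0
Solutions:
 u(x) = 0


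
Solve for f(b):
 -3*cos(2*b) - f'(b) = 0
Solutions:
 f(b) = C1 - 3*sin(2*b)/2


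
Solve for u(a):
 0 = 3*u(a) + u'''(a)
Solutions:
 u(a) = C3*exp(-3^(1/3)*a) + (C1*sin(3^(5/6)*a/2) + C2*cos(3^(5/6)*a/2))*exp(3^(1/3)*a/2)


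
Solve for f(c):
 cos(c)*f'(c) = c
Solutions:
 f(c) = C1 + Integral(c/cos(c), c)


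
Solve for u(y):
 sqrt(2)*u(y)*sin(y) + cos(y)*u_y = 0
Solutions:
 u(y) = C1*cos(y)^(sqrt(2))


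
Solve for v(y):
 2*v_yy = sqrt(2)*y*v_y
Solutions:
 v(y) = C1 + C2*erfi(2^(1/4)*y/2)


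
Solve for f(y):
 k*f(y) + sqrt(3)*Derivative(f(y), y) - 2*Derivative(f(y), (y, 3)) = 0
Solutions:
 f(y) = C1*exp(-2^(1/3)*y*(3^(2/3)*(-3*k + sqrt(9*k^2 - 2*sqrt(3)))^(1/3) + 2^(1/3)*3^(5/6)/(-3*k + sqrt(9*k^2 - 2*sqrt(3)))^(1/3))/6) + C2*exp(2^(1/3)*y*(3^(2/3)*(-3*k + sqrt(9*k^2 - 2*sqrt(3)))^(1/3)/12 - 3^(1/6)*I*(-3*k + sqrt(9*k^2 - 2*sqrt(3)))^(1/3)/4 - 2^(1/3)*sqrt(3)/((-3^(2/3) + 3*3^(1/6)*I)*(-3*k + sqrt(9*k^2 - 2*sqrt(3)))^(1/3)))) + C3*exp(2^(1/3)*y*(3^(2/3)*(-3*k + sqrt(9*k^2 - 2*sqrt(3)))^(1/3)/12 + 3^(1/6)*I*(-3*k + sqrt(9*k^2 - 2*sqrt(3)))^(1/3)/4 + 2^(1/3)*sqrt(3)/((3^(2/3) + 3*3^(1/6)*I)*(-3*k + sqrt(9*k^2 - 2*sqrt(3)))^(1/3))))


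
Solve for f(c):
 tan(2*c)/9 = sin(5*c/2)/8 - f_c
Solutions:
 f(c) = C1 + log(cos(2*c))/18 - cos(5*c/2)/20


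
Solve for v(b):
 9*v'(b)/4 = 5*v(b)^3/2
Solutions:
 v(b) = -3*sqrt(2)*sqrt(-1/(C1 + 10*b))/2
 v(b) = 3*sqrt(2)*sqrt(-1/(C1 + 10*b))/2


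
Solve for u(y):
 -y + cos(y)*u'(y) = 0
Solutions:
 u(y) = C1 + Integral(y/cos(y), y)


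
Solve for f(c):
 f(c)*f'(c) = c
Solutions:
 f(c) = -sqrt(C1 + c^2)
 f(c) = sqrt(C1 + c^2)


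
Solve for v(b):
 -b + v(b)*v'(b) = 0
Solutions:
 v(b) = -sqrt(C1 + b^2)
 v(b) = sqrt(C1 + b^2)


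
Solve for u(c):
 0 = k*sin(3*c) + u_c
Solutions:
 u(c) = C1 + k*cos(3*c)/3


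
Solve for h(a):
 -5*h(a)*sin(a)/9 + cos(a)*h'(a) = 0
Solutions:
 h(a) = C1/cos(a)^(5/9)


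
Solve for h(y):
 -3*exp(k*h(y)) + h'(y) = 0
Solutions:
 h(y) = Piecewise((log(-1/(C1*k + 3*k*y))/k, Ne(k, 0)), (nan, True))
 h(y) = Piecewise((C1 + 3*y, Eq(k, 0)), (nan, True))


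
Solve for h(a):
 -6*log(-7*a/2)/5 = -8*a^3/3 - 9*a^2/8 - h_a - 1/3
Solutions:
 h(a) = C1 - 2*a^4/3 - 3*a^3/8 + 6*a*log(-a)/5 + a*(-23 - 18*log(2) + 18*log(7))/15


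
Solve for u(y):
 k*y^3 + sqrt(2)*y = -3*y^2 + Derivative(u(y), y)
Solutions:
 u(y) = C1 + k*y^4/4 + y^3 + sqrt(2)*y^2/2


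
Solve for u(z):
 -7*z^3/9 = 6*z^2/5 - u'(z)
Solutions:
 u(z) = C1 + 7*z^4/36 + 2*z^3/5


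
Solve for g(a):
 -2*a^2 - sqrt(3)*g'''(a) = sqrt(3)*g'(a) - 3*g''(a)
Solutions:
 g(a) = C1 - 2*sqrt(3)*a^3/9 - 2*a^2 - 8*sqrt(3)*a/3 + (C2*sin(a/2) + C3*cos(a/2))*exp(sqrt(3)*a/2)


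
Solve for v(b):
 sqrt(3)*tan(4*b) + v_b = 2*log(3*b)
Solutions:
 v(b) = C1 + 2*b*log(b) - 2*b + 2*b*log(3) + sqrt(3)*log(cos(4*b))/4


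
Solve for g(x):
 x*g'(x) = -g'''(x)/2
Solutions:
 g(x) = C1 + Integral(C2*airyai(-2^(1/3)*x) + C3*airybi(-2^(1/3)*x), x)


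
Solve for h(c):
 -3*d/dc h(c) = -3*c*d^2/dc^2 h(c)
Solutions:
 h(c) = C1 + C2*c^2


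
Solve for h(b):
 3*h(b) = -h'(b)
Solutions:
 h(b) = C1*exp(-3*b)


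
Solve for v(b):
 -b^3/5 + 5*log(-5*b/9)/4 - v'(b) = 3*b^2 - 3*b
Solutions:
 v(b) = C1 - b^4/20 - b^3 + 3*b^2/2 + 5*b*log(-b)/4 + 5*b*(-2*log(3) - 1 + log(5))/4


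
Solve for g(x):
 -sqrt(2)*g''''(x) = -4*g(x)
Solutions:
 g(x) = C1*exp(-2^(3/8)*x) + C2*exp(2^(3/8)*x) + C3*sin(2^(3/8)*x) + C4*cos(2^(3/8)*x)


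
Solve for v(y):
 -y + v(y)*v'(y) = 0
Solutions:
 v(y) = -sqrt(C1 + y^2)
 v(y) = sqrt(C1 + y^2)


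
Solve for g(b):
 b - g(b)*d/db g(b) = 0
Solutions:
 g(b) = -sqrt(C1 + b^2)
 g(b) = sqrt(C1 + b^2)


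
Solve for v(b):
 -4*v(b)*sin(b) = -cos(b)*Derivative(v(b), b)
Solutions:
 v(b) = C1/cos(b)^4


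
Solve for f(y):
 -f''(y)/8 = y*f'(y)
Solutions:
 f(y) = C1 + C2*erf(2*y)


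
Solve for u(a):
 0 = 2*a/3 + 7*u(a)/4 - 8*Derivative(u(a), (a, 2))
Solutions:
 u(a) = C1*exp(-sqrt(14)*a/8) + C2*exp(sqrt(14)*a/8) - 8*a/21


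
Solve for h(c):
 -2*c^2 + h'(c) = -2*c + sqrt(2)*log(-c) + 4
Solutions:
 h(c) = C1 + 2*c^3/3 - c^2 + sqrt(2)*c*log(-c) + c*(4 - sqrt(2))


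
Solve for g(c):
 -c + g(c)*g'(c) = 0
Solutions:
 g(c) = -sqrt(C1 + c^2)
 g(c) = sqrt(C1 + c^2)


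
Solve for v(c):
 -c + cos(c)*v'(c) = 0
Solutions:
 v(c) = C1 + Integral(c/cos(c), c)


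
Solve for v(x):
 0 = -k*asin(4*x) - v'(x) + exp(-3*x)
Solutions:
 v(x) = C1 - k*x*asin(4*x) - k*sqrt(1 - 16*x^2)/4 - exp(-3*x)/3


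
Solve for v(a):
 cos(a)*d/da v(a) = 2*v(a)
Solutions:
 v(a) = C1*(sin(a) + 1)/(sin(a) - 1)


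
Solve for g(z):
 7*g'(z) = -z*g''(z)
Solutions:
 g(z) = C1 + C2/z^6


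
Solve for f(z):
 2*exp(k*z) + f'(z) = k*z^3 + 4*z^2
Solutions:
 f(z) = C1 + k*z^4/4 + 4*z^3/3 - 2*exp(k*z)/k


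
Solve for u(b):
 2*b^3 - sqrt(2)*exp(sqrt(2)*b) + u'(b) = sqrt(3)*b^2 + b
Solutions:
 u(b) = C1 - b^4/2 + sqrt(3)*b^3/3 + b^2/2 + exp(sqrt(2)*b)


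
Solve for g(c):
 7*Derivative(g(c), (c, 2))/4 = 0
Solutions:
 g(c) = C1 + C2*c


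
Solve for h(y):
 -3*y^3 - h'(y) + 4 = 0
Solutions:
 h(y) = C1 - 3*y^4/4 + 4*y


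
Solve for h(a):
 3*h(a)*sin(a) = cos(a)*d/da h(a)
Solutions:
 h(a) = C1/cos(a)^3


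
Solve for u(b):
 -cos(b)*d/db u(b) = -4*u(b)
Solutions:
 u(b) = C1*(sin(b)^2 + 2*sin(b) + 1)/(sin(b)^2 - 2*sin(b) + 1)


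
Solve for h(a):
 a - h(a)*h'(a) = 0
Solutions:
 h(a) = -sqrt(C1 + a^2)
 h(a) = sqrt(C1 + a^2)


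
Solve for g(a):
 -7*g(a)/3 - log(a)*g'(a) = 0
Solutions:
 g(a) = C1*exp(-7*li(a)/3)


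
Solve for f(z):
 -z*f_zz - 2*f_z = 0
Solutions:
 f(z) = C1 + C2/z


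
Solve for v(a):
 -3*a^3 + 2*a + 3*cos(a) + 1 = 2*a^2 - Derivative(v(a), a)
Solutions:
 v(a) = C1 + 3*a^4/4 + 2*a^3/3 - a^2 - a - 3*sin(a)


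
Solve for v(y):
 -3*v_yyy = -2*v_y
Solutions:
 v(y) = C1 + C2*exp(-sqrt(6)*y/3) + C3*exp(sqrt(6)*y/3)


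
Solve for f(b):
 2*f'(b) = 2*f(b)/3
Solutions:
 f(b) = C1*exp(b/3)


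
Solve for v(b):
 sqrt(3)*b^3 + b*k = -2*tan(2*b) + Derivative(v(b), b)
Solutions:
 v(b) = C1 + sqrt(3)*b^4/4 + b^2*k/2 - log(cos(2*b))


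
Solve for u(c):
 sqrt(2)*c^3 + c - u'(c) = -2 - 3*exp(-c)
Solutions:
 u(c) = C1 + sqrt(2)*c^4/4 + c^2/2 + 2*c - 3*exp(-c)


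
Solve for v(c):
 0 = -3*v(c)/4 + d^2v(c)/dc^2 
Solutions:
 v(c) = C1*exp(-sqrt(3)*c/2) + C2*exp(sqrt(3)*c/2)


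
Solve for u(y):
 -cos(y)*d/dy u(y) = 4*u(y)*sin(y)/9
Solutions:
 u(y) = C1*cos(y)^(4/9)


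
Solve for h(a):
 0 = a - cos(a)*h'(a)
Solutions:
 h(a) = C1 + Integral(a/cos(a), a)


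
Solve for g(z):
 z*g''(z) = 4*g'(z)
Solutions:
 g(z) = C1 + C2*z^5


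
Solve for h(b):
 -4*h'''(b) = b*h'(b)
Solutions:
 h(b) = C1 + Integral(C2*airyai(-2^(1/3)*b/2) + C3*airybi(-2^(1/3)*b/2), b)


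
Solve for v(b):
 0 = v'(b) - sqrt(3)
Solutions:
 v(b) = C1 + sqrt(3)*b


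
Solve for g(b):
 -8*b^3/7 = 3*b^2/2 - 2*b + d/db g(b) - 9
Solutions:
 g(b) = C1 - 2*b^4/7 - b^3/2 + b^2 + 9*b


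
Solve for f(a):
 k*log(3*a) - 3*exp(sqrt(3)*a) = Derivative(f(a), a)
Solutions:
 f(a) = C1 + a*k*log(a) + a*k*(-1 + log(3)) - sqrt(3)*exp(sqrt(3)*a)


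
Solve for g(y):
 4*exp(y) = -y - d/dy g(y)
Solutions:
 g(y) = C1 - y^2/2 - 4*exp(y)


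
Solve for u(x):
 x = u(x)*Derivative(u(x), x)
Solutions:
 u(x) = -sqrt(C1 + x^2)
 u(x) = sqrt(C1 + x^2)


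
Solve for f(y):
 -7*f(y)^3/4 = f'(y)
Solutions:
 f(y) = -sqrt(2)*sqrt(-1/(C1 - 7*y))
 f(y) = sqrt(2)*sqrt(-1/(C1 - 7*y))


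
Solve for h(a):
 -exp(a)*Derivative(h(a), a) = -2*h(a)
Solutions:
 h(a) = C1*exp(-2*exp(-a))


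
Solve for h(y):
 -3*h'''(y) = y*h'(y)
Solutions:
 h(y) = C1 + Integral(C2*airyai(-3^(2/3)*y/3) + C3*airybi(-3^(2/3)*y/3), y)


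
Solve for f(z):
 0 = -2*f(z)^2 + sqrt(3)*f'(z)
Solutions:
 f(z) = -3/(C1 + 2*sqrt(3)*z)


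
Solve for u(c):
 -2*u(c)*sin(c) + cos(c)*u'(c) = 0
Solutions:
 u(c) = C1/cos(c)^2


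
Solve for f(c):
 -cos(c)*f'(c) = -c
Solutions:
 f(c) = C1 + Integral(c/cos(c), c)


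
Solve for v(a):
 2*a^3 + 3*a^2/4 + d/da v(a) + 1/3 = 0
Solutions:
 v(a) = C1 - a^4/2 - a^3/4 - a/3


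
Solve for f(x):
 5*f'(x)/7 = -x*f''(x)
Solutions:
 f(x) = C1 + C2*x^(2/7)


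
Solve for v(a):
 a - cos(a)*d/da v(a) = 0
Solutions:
 v(a) = C1 + Integral(a/cos(a), a)


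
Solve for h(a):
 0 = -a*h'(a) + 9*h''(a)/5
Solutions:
 h(a) = C1 + C2*erfi(sqrt(10)*a/6)


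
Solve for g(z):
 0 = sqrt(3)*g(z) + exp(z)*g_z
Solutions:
 g(z) = C1*exp(sqrt(3)*exp(-z))


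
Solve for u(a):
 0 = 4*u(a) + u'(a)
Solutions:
 u(a) = C1*exp(-4*a)


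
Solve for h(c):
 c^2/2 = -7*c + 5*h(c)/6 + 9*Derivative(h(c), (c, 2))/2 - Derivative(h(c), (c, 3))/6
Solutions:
 h(c) = C1*exp(c*(-2^(2/3)*(sqrt(14605) + 1463)^(1/3)/4 - 81*2^(1/3)/(2*(sqrt(14605) + 1463)^(1/3)) + 9))*sin(2^(1/3)*sqrt(3)*c*(-2^(1/3)*(sqrt(14605) + 1463)^(1/3) + 162/(sqrt(14605) + 1463)^(1/3))/4) + C2*exp(c*(-2^(2/3)*(sqrt(14605) + 1463)^(1/3)/4 - 81*2^(1/3)/(2*(sqrt(14605) + 1463)^(1/3)) + 9))*cos(2^(1/3)*sqrt(3)*c*(-2^(1/3)*(sqrt(14605) + 1463)^(1/3) + 162/(sqrt(14605) + 1463)^(1/3))/4) + C3*exp(c*(81*2^(1/3)/(sqrt(14605) + 1463)^(1/3) + 9 + 2^(2/3)*(sqrt(14605) + 1463)^(1/3)/2)) + 3*c^2/5 + 42*c/5 - 162/25


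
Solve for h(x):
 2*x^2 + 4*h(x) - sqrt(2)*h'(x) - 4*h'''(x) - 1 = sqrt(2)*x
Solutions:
 h(x) = C1*exp(3^(1/3)*x*(-(36 + sqrt(6)*sqrt(sqrt(2) + 216))^(1/3) + sqrt(2)*3^(1/3)/(36 + sqrt(6)*sqrt(sqrt(2) + 216))^(1/3))/12)*sin(3^(1/6)*x*(3*sqrt(2)/(36 + sqrt(6)*sqrt(sqrt(2) + 216))^(1/3) + 3^(2/3)*(36 + sqrt(6)*sqrt(sqrt(2) + 216))^(1/3))/12) + C2*exp(3^(1/3)*x*(-(36 + sqrt(6)*sqrt(sqrt(2) + 216))^(1/3) + sqrt(2)*3^(1/3)/(36 + sqrt(6)*sqrt(sqrt(2) + 216))^(1/3))/12)*cos(3^(1/6)*x*(3*sqrt(2)/(36 + sqrt(6)*sqrt(sqrt(2) + 216))^(1/3) + 3^(2/3)*(36 + sqrt(6)*sqrt(sqrt(2) + 216))^(1/3))/12) + C3*exp(-3^(1/3)*x*(-(36 + sqrt(6)*sqrt(sqrt(2) + 216))^(1/3) + sqrt(2)*3^(1/3)/(36 + sqrt(6)*sqrt(sqrt(2) + 216))^(1/3))/6) - x^2/2 + 1/4


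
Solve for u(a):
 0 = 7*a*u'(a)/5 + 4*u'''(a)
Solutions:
 u(a) = C1 + Integral(C2*airyai(-350^(1/3)*a/10) + C3*airybi(-350^(1/3)*a/10), a)


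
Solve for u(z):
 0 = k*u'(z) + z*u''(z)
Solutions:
 u(z) = C1 + z^(1 - re(k))*(C2*sin(log(z)*Abs(im(k))) + C3*cos(log(z)*im(k)))


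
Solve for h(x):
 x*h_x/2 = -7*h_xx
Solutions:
 h(x) = C1 + C2*erf(sqrt(7)*x/14)


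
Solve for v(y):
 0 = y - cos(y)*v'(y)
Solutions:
 v(y) = C1 + Integral(y/cos(y), y)


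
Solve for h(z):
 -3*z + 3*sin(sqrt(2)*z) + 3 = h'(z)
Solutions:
 h(z) = C1 - 3*z^2/2 + 3*z - 3*sqrt(2)*cos(sqrt(2)*z)/2


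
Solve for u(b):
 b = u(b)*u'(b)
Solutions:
 u(b) = -sqrt(C1 + b^2)
 u(b) = sqrt(C1 + b^2)


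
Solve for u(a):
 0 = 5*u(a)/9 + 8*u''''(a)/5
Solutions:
 u(a) = (C1*sin(sqrt(15)*2^(3/4)*a/12) + C2*cos(sqrt(15)*2^(3/4)*a/12))*exp(-sqrt(15)*2^(3/4)*a/12) + (C3*sin(sqrt(15)*2^(3/4)*a/12) + C4*cos(sqrt(15)*2^(3/4)*a/12))*exp(sqrt(15)*2^(3/4)*a/12)


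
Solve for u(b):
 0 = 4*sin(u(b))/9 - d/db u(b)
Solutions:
 -4*b/9 + log(cos(u(b)) - 1)/2 - log(cos(u(b)) + 1)/2 = C1


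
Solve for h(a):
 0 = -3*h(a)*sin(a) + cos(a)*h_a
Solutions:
 h(a) = C1/cos(a)^3


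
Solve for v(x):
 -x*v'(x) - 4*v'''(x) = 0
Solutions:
 v(x) = C1 + Integral(C2*airyai(-2^(1/3)*x/2) + C3*airybi(-2^(1/3)*x/2), x)


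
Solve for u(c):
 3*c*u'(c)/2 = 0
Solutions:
 u(c) = C1


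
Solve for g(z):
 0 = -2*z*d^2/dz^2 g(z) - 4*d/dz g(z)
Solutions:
 g(z) = C1 + C2/z


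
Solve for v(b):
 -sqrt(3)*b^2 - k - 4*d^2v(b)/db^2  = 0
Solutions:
 v(b) = C1 + C2*b - sqrt(3)*b^4/48 - b^2*k/8


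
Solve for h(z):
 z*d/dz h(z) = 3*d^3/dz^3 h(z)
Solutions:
 h(z) = C1 + Integral(C2*airyai(3^(2/3)*z/3) + C3*airybi(3^(2/3)*z/3), z)


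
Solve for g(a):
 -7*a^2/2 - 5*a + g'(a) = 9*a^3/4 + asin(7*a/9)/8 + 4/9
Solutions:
 g(a) = C1 + 9*a^4/16 + 7*a^3/6 + 5*a^2/2 + a*asin(7*a/9)/8 + 4*a/9 + sqrt(81 - 49*a^2)/56


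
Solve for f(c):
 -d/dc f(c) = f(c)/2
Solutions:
 f(c) = C1*exp(-c/2)


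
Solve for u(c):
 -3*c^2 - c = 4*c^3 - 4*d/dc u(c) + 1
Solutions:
 u(c) = C1 + c^4/4 + c^3/4 + c^2/8 + c/4


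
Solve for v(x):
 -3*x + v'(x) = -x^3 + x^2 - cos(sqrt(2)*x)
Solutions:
 v(x) = C1 - x^4/4 + x^3/3 + 3*x^2/2 - sqrt(2)*sin(sqrt(2)*x)/2


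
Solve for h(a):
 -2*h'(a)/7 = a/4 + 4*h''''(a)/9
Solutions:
 h(a) = C1 + C4*exp(-42^(2/3)*a/14) - 7*a^2/16 + (C2*sin(3*14^(2/3)*3^(1/6)*a/28) + C3*cos(3*14^(2/3)*3^(1/6)*a/28))*exp(42^(2/3)*a/28)


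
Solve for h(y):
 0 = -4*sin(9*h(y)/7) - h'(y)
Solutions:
 4*y + 7*log(cos(9*h(y)/7) - 1)/18 - 7*log(cos(9*h(y)/7) + 1)/18 = C1


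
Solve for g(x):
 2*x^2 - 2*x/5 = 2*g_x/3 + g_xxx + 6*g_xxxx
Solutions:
 g(x) = C1 + C2*exp(x*(-2 + (18*sqrt(326) + 325)^(-1/3) + (18*sqrt(326) + 325)^(1/3))/36)*sin(sqrt(3)*x*(-(18*sqrt(326) + 325)^(1/3) + (18*sqrt(326) + 325)^(-1/3))/36) + C3*exp(x*(-2 + (18*sqrt(326) + 325)^(-1/3) + (18*sqrt(326) + 325)^(1/3))/36)*cos(sqrt(3)*x*(-(18*sqrt(326) + 325)^(1/3) + (18*sqrt(326) + 325)^(-1/3))/36) + C4*exp(-x*((18*sqrt(326) + 325)^(-1/3) + 1 + (18*sqrt(326) + 325)^(1/3))/18) + x^3 - 3*x^2/10 - 9*x


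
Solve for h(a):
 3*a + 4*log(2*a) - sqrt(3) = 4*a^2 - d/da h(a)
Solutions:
 h(a) = C1 + 4*a^3/3 - 3*a^2/2 - 4*a*log(a) - a*log(16) + sqrt(3)*a + 4*a


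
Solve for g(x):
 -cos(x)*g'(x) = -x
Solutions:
 g(x) = C1 + Integral(x/cos(x), x)


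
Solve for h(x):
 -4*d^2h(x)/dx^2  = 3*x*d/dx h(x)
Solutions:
 h(x) = C1 + C2*erf(sqrt(6)*x/4)


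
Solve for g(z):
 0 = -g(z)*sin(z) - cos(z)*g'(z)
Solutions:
 g(z) = C1*cos(z)


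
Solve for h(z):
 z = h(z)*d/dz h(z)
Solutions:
 h(z) = -sqrt(C1 + z^2)
 h(z) = sqrt(C1 + z^2)


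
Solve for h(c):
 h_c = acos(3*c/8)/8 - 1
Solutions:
 h(c) = C1 + c*acos(3*c/8)/8 - c - sqrt(64 - 9*c^2)/24


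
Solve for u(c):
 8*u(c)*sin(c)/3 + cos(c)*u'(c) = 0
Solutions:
 u(c) = C1*cos(c)^(8/3)


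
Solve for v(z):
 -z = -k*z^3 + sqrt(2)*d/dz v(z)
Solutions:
 v(z) = C1 + sqrt(2)*k*z^4/8 - sqrt(2)*z^2/4


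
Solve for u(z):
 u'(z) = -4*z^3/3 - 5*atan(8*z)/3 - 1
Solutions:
 u(z) = C1 - z^4/3 - 5*z*atan(8*z)/3 - z + 5*log(64*z^2 + 1)/48


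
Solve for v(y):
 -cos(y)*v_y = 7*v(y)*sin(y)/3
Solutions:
 v(y) = C1*cos(y)^(7/3)


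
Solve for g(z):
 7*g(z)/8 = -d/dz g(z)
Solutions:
 g(z) = C1*exp(-7*z/8)


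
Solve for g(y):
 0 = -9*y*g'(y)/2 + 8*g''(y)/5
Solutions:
 g(y) = C1 + C2*erfi(3*sqrt(10)*y/8)


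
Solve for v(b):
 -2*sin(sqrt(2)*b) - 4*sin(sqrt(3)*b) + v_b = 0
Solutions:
 v(b) = C1 - sqrt(2)*cos(sqrt(2)*b) - 4*sqrt(3)*cos(sqrt(3)*b)/3


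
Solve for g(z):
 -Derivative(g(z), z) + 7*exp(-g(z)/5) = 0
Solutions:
 g(z) = 5*log(C1 + 7*z/5)


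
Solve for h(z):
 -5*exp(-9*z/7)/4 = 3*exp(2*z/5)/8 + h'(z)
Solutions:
 h(z) = C1 - 15*exp(2*z/5)/16 + 35*exp(-9*z/7)/36


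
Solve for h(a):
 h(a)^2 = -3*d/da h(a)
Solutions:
 h(a) = 3/(C1 + a)


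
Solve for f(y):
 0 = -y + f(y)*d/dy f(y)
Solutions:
 f(y) = -sqrt(C1 + y^2)
 f(y) = sqrt(C1 + y^2)


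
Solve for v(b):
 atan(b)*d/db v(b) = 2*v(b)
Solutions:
 v(b) = C1*exp(2*Integral(1/atan(b), b))


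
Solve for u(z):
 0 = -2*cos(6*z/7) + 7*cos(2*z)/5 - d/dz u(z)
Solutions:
 u(z) = C1 - 7*sin(6*z/7)/3 + 7*sin(2*z)/10


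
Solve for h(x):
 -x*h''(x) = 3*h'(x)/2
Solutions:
 h(x) = C1 + C2/sqrt(x)


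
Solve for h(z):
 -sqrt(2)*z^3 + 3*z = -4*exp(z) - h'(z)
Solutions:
 h(z) = C1 + sqrt(2)*z^4/4 - 3*z^2/2 - 4*exp(z)


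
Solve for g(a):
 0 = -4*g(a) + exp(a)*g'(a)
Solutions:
 g(a) = C1*exp(-4*exp(-a))


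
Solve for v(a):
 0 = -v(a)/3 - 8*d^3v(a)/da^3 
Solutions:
 v(a) = C3*exp(-3^(2/3)*a/6) + (C1*sin(3^(1/6)*a/4) + C2*cos(3^(1/6)*a/4))*exp(3^(2/3)*a/12)


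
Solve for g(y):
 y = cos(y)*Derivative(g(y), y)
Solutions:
 g(y) = C1 + Integral(y/cos(y), y)


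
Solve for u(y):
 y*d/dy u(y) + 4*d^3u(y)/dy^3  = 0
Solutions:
 u(y) = C1 + Integral(C2*airyai(-2^(1/3)*y/2) + C3*airybi(-2^(1/3)*y/2), y)


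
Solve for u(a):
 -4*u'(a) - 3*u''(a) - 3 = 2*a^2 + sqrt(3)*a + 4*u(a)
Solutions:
 u(a) = -a^2/2 - sqrt(3)*a/4 + a + (C1*sin(2*sqrt(2)*a/3) + C2*cos(2*sqrt(2)*a/3))*exp(-2*a/3) - 1 + sqrt(3)/4


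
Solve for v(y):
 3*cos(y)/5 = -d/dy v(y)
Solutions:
 v(y) = C1 - 3*sin(y)/5


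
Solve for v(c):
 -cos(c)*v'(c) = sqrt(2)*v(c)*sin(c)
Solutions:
 v(c) = C1*cos(c)^(sqrt(2))


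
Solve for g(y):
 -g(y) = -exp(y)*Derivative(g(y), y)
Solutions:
 g(y) = C1*exp(-exp(-y))


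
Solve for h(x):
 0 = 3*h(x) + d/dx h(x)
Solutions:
 h(x) = C1*exp(-3*x)


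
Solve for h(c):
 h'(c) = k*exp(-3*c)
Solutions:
 h(c) = C1 - k*exp(-3*c)/3


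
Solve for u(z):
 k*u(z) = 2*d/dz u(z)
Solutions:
 u(z) = C1*exp(k*z/2)


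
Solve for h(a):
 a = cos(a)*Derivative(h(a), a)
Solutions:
 h(a) = C1 + Integral(a/cos(a), a)


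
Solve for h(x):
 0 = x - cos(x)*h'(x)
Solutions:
 h(x) = C1 + Integral(x/cos(x), x)


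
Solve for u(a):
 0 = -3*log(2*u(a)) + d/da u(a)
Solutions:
 -Integral(1/(log(_y) + log(2)), (_y, u(a)))/3 = C1 - a


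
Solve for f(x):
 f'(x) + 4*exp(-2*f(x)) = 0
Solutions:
 f(x) = log(-sqrt(C1 - 8*x))
 f(x) = log(C1 - 8*x)/2


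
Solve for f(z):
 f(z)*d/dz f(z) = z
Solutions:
 f(z) = -sqrt(C1 + z^2)
 f(z) = sqrt(C1 + z^2)


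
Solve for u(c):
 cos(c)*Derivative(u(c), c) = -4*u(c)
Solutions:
 u(c) = C1*(sin(c)^2 - 2*sin(c) + 1)/(sin(c)^2 + 2*sin(c) + 1)


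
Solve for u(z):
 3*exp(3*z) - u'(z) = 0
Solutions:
 u(z) = C1 + exp(3*z)


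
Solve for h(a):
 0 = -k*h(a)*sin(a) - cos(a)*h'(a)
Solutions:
 h(a) = C1*exp(k*log(cos(a)))
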